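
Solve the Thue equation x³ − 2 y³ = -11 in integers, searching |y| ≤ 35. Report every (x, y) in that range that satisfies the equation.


The equation is x³ - 2y³ = -11. For fixed y, x³ = 2·y³ − 11, so a solution requires the RHS to be a perfect cube.
Strategy: iterate y from -35 to 35, compute RHS = 2·y³ − 11, and check whether it is a (positive or negative) perfect cube.
Check small values of y:
  y = 0: RHS = -11 is not a perfect cube.
  y = 1: RHS = -9 is not a perfect cube.
  y = -1: RHS = -13 is not a perfect cube.
  y = 2: RHS = 5 is not a perfect cube.
  y = -2: RHS = -27 = (-3)³ ⇒ x = -3 works.
  y = 3: RHS = 43 is not a perfect cube.
  y = -3: RHS = -65 is not a perfect cube.
Continuing the search up to |y| = 35 finds no further solutions beyond those listed.
Collected solutions: (-3, -2).

Solutions (with |y| ≤ 35): (-3, -2).


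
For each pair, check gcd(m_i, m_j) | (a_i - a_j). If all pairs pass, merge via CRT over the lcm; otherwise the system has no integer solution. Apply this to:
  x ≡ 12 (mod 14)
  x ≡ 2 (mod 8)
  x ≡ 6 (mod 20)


Moduli 14, 8, 20 are not pairwise coprime, so CRT works modulo lcm(m_i) when all pairwise compatibility conditions hold.
Pairwise compatibility: gcd(m_i, m_j) must divide a_i - a_j for every pair.
Merge one congruence at a time:
  Start: x ≡ 12 (mod 14).
  Combine with x ≡ 2 (mod 8): gcd(14, 8) = 2; 2 - 12 = -10, which IS divisible by 2, so compatible.
    Write x = 12 + 14·t and substitute into x ≡ 2 (mod 8): 14·t ≡ 2 − 12 = -10 (mod 8).
    Divide the congruence (and modulus) by g = 2: 7·t ≡ -5 (mod 4).
    Reduce coefficients mod 4: 3·t ≡ 3 (mod 4).
    The inverse of 3 mod 4 is 3 (since 3·3 = 9 = 2·4 + 1), so t ≡ 3·3 = 9 ≡ 1 (mod 4).
    Then x = 12 + 14·1 = 26, valid modulo lcm(14, 8) = 56: x ≡ 26 (mod 56).
  Combine with x ≡ 6 (mod 20): gcd(56, 20) = 4; 6 - 26 = -20, which IS divisible by 4, so compatible.
    Write x = 26 + 56·t and substitute into x ≡ 6 (mod 20): 56·t ≡ 6 − 26 = -20 (mod 20).
    Divide the congruence (and modulus) by g = 4: 14·t ≡ -5 (mod 5).
    Reduce coefficients mod 5: 4·t ≡ 0 (mod 5).
    The inverse of 4 mod 5 is 4 (since 4·4 = 16 = 3·5 + 1), so t ≡ 4·0 = 0 ≡ 0 (mod 5).
    Then x = 26 + 56·0 = 26, valid modulo lcm(56, 20) = 280: x ≡ 26 (mod 280).
Verify: 26 mod 14 = 12, 26 mod 8 = 2, 26 mod 20 = 6.

x ≡ 26 (mod 280).


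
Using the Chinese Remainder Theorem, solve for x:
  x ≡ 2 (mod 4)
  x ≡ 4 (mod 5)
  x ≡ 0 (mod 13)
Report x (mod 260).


Moduli 4, 5, 13 are pairwise coprime; by CRT there is a unique solution modulo M = 4 · 5 · 13 = 260.
Solve pairwise, accumulating the modulus:
  Start with x ≡ 2 (mod 4).
  Combine with x ≡ 4 (mod 5): since gcd(4, 5) = 1, we get a unique residue mod 20.
    Write x = 2 + 4·t and substitute into x ≡ 4 (mod 5): 4·t ≡ 4 − 2 = 2 (mod 5).
    The inverse of 4 mod 5 is 4 (since 4·4 = 16 = 3·5 + 1), so t ≡ 4·2 = 8 ≡ 3 (mod 5).
    Then x = 2 + 4·3 = 14, valid modulo lcm(4, 5) = 20: x ≡ 14 (mod 20).
  Combine with x ≡ 0 (mod 13): since gcd(20, 13) = 1, we get a unique residue mod 260.
    Write x = 14 + 20·t and substitute into x ≡ 0 (mod 13): 20·t ≡ 0 − 14 = -14 (mod 13).
    Reduce coefficients mod 13: 7·t ≡ 12 (mod 13).
    The inverse of 7 mod 13 is 2 (since 7·2 = 14 = 1·13 + 1), so t ≡ 2·12 = 24 ≡ 11 (mod 13).
    Then x = 14 + 20·11 = 234, valid modulo lcm(20, 13) = 260: x ≡ 234 (mod 260).
Verify: 234 mod 4 = 2 ✓, 234 mod 5 = 4 ✓, 234 mod 13 = 0 ✓.

x ≡ 234 (mod 260).


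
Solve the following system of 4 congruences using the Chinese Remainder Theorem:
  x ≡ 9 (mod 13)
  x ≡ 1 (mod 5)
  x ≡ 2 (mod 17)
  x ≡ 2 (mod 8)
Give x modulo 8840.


Product of moduli M = 13 · 5 · 17 · 8 = 8840.
Merge one congruence at a time:
  Start: x ≡ 9 (mod 13).
  Combine with x ≡ 1 (mod 5); new modulus lcm = 65.
    Write x = 9 + 13·t and substitute into x ≡ 1 (mod 5): 13·t ≡ 1 − 9 = -8 (mod 5).
    Reduce coefficients mod 5: 3·t ≡ 2 (mod 5).
    The inverse of 3 mod 5 is 2 (since 3·2 = 6 = 1·5 + 1), so t ≡ 2·2 = 4 ≡ 4 (mod 5).
    Then x = 9 + 13·4 = 61, valid modulo lcm(13, 5) = 65: x ≡ 61 (mod 65).
  Combine with x ≡ 2 (mod 17); new modulus lcm = 1105.
    Write x = 61 + 65·t and substitute into x ≡ 2 (mod 17): 65·t ≡ 2 − 61 = -59 (mod 17).
    Reduce coefficients mod 17: 14·t ≡ 9 (mod 17).
    The inverse of 14 mod 17 is 11 (since 14·11 = 154 = 9·17 + 1), so t ≡ 11·9 = 99 ≡ 14 (mod 17).
    Then x = 61 + 65·14 = 971, valid modulo lcm(65, 17) = 1105: x ≡ 971 (mod 1105).
  Combine with x ≡ 2 (mod 8); new modulus lcm = 8840.
    Write x = 971 + 1105·t and substitute into x ≡ 2 (mod 8): 1105·t ≡ 2 − 971 = -969 (mod 8).
    Reduce coefficients mod 8: 1·t ≡ 7 (mod 8).
    So t ≡ 7 (mod 8).
    Then x = 971 + 1105·7 = 8706, valid modulo lcm(1105, 8) = 8840: x ≡ 8706 (mod 8840).
Verify against each original: 8706 mod 13 = 9, 8706 mod 5 = 1, 8706 mod 17 = 2, 8706 mod 8 = 2.

x ≡ 8706 (mod 8840).


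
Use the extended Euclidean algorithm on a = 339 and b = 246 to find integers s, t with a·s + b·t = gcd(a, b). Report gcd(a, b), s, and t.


Euclidean algorithm on (339, 246) — divide until remainder is 0:
  339 = 1 · 246 + 93
  246 = 2 · 93 + 60
  93 = 1 · 60 + 33
  60 = 1 · 33 + 27
  33 = 1 · 27 + 6
  27 = 4 · 6 + 3
  6 = 2 · 3 + 0
gcd(339, 246) = 3.
Track Bezout coefficients alongside the remainders: start with r₀ = 339 = a·1 + b·0 (s = 1, t = 0) and r₁ = 246 = a·0 + b·1 (s = 0, t = 1); each new remainder r_{k+1} = r_{k-1} − q_k·r_k inherits s_{k+1} = s_{k-1} − q_k·s_k, t_{k+1} = t_{k-1} − q_k·t_k, so r_k = a·s_k + b·t_k at every step:
  q = 1: r = 93, s = 1 − 1·0 = 1, t = 0 − 1·1 = -1  (check: 339·1 + 246·(-1) = 93)
  q = 2: r = 60, s = 0 − 2·1 = -2, t = 1 − 2·(-1) = 3  (check: 339·(-2) + 246·3 = 60)
  q = 1: r = 33, s = 1 − 1·(-2) = 3, t = -1 − 1·3 = -4  (check: 339·3 + 246·(-4) = 33)
  q = 1: r = 27, s = -2 − 1·3 = -5, t = 3 − 1·(-4) = 7  (check: 339·(-5) + 246·7 = 27)
  q = 1: r = 6, s = 3 − 1·(-5) = 8, t = -4 − 1·7 = -11  (check: 339·8 + 246·(-11) = 6)
  q = 4: r = 3, s = -5 − 4·8 = -37, t = 7 − 4·(-11) = 51  (check: 339·(-37) + 246·51 = 3)
The row with r = 3 (the gcd) gives the Bezout coefficients s = -37, t = 51.
Result: 339 · (-37) + 246 · (51) = 3.

gcd(339, 246) = 3; s = -37, t = 51 (check: 339·(-37) + 246·51 = 3).


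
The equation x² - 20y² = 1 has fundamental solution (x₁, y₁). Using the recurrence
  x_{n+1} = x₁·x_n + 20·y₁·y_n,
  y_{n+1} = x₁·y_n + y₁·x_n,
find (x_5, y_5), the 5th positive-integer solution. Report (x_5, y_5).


Step 1: Find the fundamental solution (x₁, y₁) of x² - 20y² = 1.
  Expand √20 as a continued fraction. a₀ = ⌊√20⌋ = 4; iterate m_{k+1} = d_k·a_k − m_k, d_{k+1} = (20 − m_{k+1}²)/d_k, a_{k+1} = ⌊(a₀ + m_{k+1})/d_{k+1}⌋ (starting m₀ = 0, d₀ = 1), with convergents p_k = a_k·p_{k-1} + p_{k-2}, q_k = a_k·q_{k-1} + q_{k-2} (p₋₁ = 1, q₋₁ = 0):
  k = 0: a₀ = 4; p₀/q₀ = 4/1; p₀² − 20·q₀² = 16 − 20 = -4.
  k = 1: m = 4, d = 4, a = ⌊(4 + 4)/4⌋ = 2; p/q = (2·4 + 1)/(2·1 + 0) = 9/2; p² − 20·q² = 81 − 80 = 1.
  The first convergent with p² − 20·q² = 1 gives the fundamental solution (x₁, y₁) = (9, 2).
Step 2: Apply the recurrence (x_{n+1}, y_{n+1}) = (x₁x_n + 20y₁y_n, x₁y_n + y₁x_n) repeatedly.
  From (x_1, y_1) = (9, 2): x_2 = 9·9 + 20·2·2 = 161; y_2 = 9·2 + 2·9 = 36.
  From (x_2, y_2) = (161, 36): x_3 = 9·161 + 20·2·36 = 2889; y_3 = 9·36 + 2·161 = 646.
  From (x_3, y_3) = (2889, 646): x_4 = 9·2889 + 20·2·646 = 51841; y_4 = 9·646 + 2·2889 = 11592.
  From (x_4, y_4) = (51841, 11592): x_5 = 9·51841 + 20·2·11592 = 930249; y_5 = 9·11592 + 2·51841 = 208010.
Step 3: Verify x_5² - 20·y_5² = 865363202001 - 865363202000 = 1 (should be 1). ✓

(x_1, y_1) = (9, 2); (x_5, y_5) = (930249, 208010).


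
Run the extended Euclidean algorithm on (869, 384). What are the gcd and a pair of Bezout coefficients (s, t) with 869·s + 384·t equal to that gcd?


Euclidean algorithm on (869, 384) — divide until remainder is 0:
  869 = 2 · 384 + 101
  384 = 3 · 101 + 81
  101 = 1 · 81 + 20
  81 = 4 · 20 + 1
  20 = 20 · 1 + 0
gcd(869, 384) = 1.
Track Bezout coefficients alongside the remainders: start with r₀ = 869 = a·1 + b·0 (s = 1, t = 0) and r₁ = 384 = a·0 + b·1 (s = 0, t = 1); each new remainder r_{k+1} = r_{k-1} − q_k·r_k inherits s_{k+1} = s_{k-1} − q_k·s_k, t_{k+1} = t_{k-1} − q_k·t_k, so r_k = a·s_k + b·t_k at every step:
  q = 2: r = 101, s = 1 − 2·0 = 1, t = 0 − 2·1 = -2  (check: 869·1 + 384·(-2) = 101)
  q = 3: r = 81, s = 0 − 3·1 = -3, t = 1 − 3·(-2) = 7  (check: 869·(-3) + 384·7 = 81)
  q = 1: r = 20, s = 1 − 1·(-3) = 4, t = -2 − 1·7 = -9  (check: 869·4 + 384·(-9) = 20)
  q = 4: r = 1, s = -3 − 4·4 = -19, t = 7 − 4·(-9) = 43  (check: 869·(-19) + 384·43 = 1)
The row with r = 1 (the gcd) gives the Bezout coefficients s = -19, t = 43.
Result: 869 · (-19) + 384 · (43) = 1.

gcd(869, 384) = 1; s = -19, t = 43 (check: 869·(-19) + 384·43 = 1).


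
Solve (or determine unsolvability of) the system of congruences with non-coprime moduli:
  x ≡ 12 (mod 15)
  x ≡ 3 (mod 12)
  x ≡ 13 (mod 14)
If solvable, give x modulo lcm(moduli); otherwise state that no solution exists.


Moduli 15, 12, 14 are not pairwise coprime, so CRT works modulo lcm(m_i) when all pairwise compatibility conditions hold.
Pairwise compatibility: gcd(m_i, m_j) must divide a_i - a_j for every pair.
Merge one congruence at a time:
  Start: x ≡ 12 (mod 15).
  Combine with x ≡ 3 (mod 12): gcd(15, 12) = 3; 3 - 12 = -9, which IS divisible by 3, so compatible.
    Write x = 12 + 15·t and substitute into x ≡ 3 (mod 12): 15·t ≡ 3 − 12 = -9 (mod 12).
    Divide the congruence (and modulus) by g = 3: 5·t ≡ -3 (mod 4).
    Reduce coefficients mod 4: 1·t ≡ 1 (mod 4).
    So t ≡ 1 (mod 4).
    Then x = 12 + 15·1 = 27, valid modulo lcm(15, 12) = 60: x ≡ 27 (mod 60).
  Combine with x ≡ 13 (mod 14): gcd(60, 14) = 2; 13 - 27 = -14, which IS divisible by 2, so compatible.
    Write x = 27 + 60·t and substitute into x ≡ 13 (mod 14): 60·t ≡ 13 − 27 = -14 (mod 14).
    Divide the congruence (and modulus) by g = 2: 30·t ≡ -7 (mod 7).
    Reduce coefficients mod 7: 2·t ≡ 0 (mod 7).
    The inverse of 2 mod 7 is 4 (since 2·4 = 8 = 1·7 + 1), so t ≡ 4·0 = 0 ≡ 0 (mod 7).
    Then x = 27 + 60·0 = 27, valid modulo lcm(60, 14) = 420: x ≡ 27 (mod 420).
Verify: 27 mod 15 = 12, 27 mod 12 = 3, 27 mod 14 = 13.

x ≡ 27 (mod 420).


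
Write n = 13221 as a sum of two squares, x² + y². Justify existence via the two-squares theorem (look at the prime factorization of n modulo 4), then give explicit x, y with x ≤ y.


Step 1: Factor n = 13221 = 3^2 · 13 · 113.
Step 2: Check the mod-4 condition on each prime factor: 3 ≡ 3 (mod 4), exponent 2 (must be even); 13 ≡ 1 (mod 4), exponent 1; 113 ≡ 1 (mod 4), exponent 1.
All primes ≡ 3 (mod 4) appear to even exponent (or don't appear), so by the two-squares theorem n IS expressible as a sum of two squares.
Step 3: Build a representation. Group n = k² · m with k = 3 and m = 13 · 113 = 1469 (a product of primes ≡ 1 (mod 4)); a representation of m scales to one of n via (k·x)² + (k·y)² = k²(x² + y²). Each prime p ≡ 1 (mod 4) is itself a sum of two squares; find a² by testing p − a² for a perfect square:
  13: 13 − 1² = 12, 13 − 2² = 9 = 3² ⇒ 13 = 2² + 3².
  113: 113 − 1² = 112, 113 − 2² = 109, 113 − 3² = 104, 113 − 4² = 97, 113 − 5² = 88, 113 − 6² = 77, 113 − 7² = 64 = 8² ⇒ 113 = 7² + 8².
  Combine using the Brahmagupta–Fibonacci identity (a² + b²)(c² + d²) = (ac − bd)² + (ad + bc)² = (ac + bd)² + (ad − bc)²:
  13 · 113 = 1469: from (2² + 3²)(7² + 8²), take (2·7 − 3·8, 2·8 + 3·7) = (14 − 24, 16 + 21) = (-10, 37); dropping signs (only squares matter) gives (10, 37); check 10² + 37² = 100 + 1369 = 1469 ✓.
  Scale by k = 3: (3·10, 3·37) = (30, 111).
Step 4: Order so x ≤ y and verify: 30² + 111² = 900 + 12321 = 13221 = n. ✓

n = 13221 = 30² + 111² (one valid representation with x ≤ y).


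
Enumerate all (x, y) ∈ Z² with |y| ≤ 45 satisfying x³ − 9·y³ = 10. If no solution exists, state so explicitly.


The equation is x³ - 9y³ = 10. For fixed y, x³ = 9·y³ + 10, so a solution requires the RHS to be a perfect cube.
Strategy: iterate y from -45 to 45, compute RHS = 9·y³ + 10, and check whether it is a (positive or negative) perfect cube.
Check small values of y:
  y = 0: RHS = 10 is not a perfect cube.
  y = 1: RHS = 19 is not a perfect cube.
  y = -1: RHS = 1 = (1)³ ⇒ x = 1 works.
  y = 2: RHS = 82 is not a perfect cube.
  y = -2: RHS = -62 is not a perfect cube.
  y = 3: RHS = 253 is not a perfect cube.
  y = -3: RHS = -233 is not a perfect cube.
Continuing the search up to |y| = 45 finds no further solutions beyond those listed.
Collected solutions: (1, -1).

Solutions (with |y| ≤ 45): (1, -1).


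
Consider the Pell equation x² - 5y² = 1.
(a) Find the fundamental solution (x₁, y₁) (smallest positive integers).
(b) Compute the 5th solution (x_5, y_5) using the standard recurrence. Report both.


Step 1: Find the fundamental solution (x₁, y₁) of x² - 5y² = 1.
  Expand √5 as a continued fraction. a₀ = ⌊√5⌋ = 2; iterate m_{k+1} = d_k·a_k − m_k, d_{k+1} = (5 − m_{k+1}²)/d_k, a_{k+1} = ⌊(a₀ + m_{k+1})/d_{k+1}⌋ (starting m₀ = 0, d₀ = 1), with convergents p_k = a_k·p_{k-1} + p_{k-2}, q_k = a_k·q_{k-1} + q_{k-2} (p₋₁ = 1, q₋₁ = 0):
  k = 0: a₀ = 2; p₀/q₀ = 2/1; p₀² − 5·q₀² = 4 − 5 = -1.
  k = 1: m = 2, d = 1, a = ⌊(2 + 2)/1⌋ = 4; p/q = (4·2 + 1)/(4·1 + 0) = 9/4; p² − 5·q² = 81 − 80 = 1.
  The first convergent with p² − 5·q² = 1 gives the fundamental solution (x₁, y₁) = (9, 4).
Step 2: Apply the recurrence (x_{n+1}, y_{n+1}) = (x₁x_n + 5y₁y_n, x₁y_n + y₁x_n) repeatedly.
  From (x_1, y_1) = (9, 4): x_2 = 9·9 + 5·4·4 = 161; y_2 = 9·4 + 4·9 = 72.
  From (x_2, y_2) = (161, 72): x_3 = 9·161 + 5·4·72 = 2889; y_3 = 9·72 + 4·161 = 1292.
  From (x_3, y_3) = (2889, 1292): x_4 = 9·2889 + 5·4·1292 = 51841; y_4 = 9·1292 + 4·2889 = 23184.
  From (x_4, y_4) = (51841, 23184): x_5 = 9·51841 + 5·4·23184 = 930249; y_5 = 9·23184 + 4·51841 = 416020.
Step 3: Verify x_5² - 5·y_5² = 865363202001 - 865363202000 = 1 (should be 1). ✓

(x_1, y_1) = (9, 4); (x_5, y_5) = (930249, 416020).


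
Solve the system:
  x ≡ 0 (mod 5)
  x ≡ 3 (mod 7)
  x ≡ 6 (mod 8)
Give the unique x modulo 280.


Moduli 5, 7, 8 are pairwise coprime; by CRT there is a unique solution modulo M = 5 · 7 · 8 = 280.
Solve pairwise, accumulating the modulus:
  Start with x ≡ 0 (mod 5).
  Combine with x ≡ 3 (mod 7): since gcd(5, 7) = 1, we get a unique residue mod 35.
    Write x = 0 + 5·t and substitute into x ≡ 3 (mod 7): 5·t ≡ 3 − 0 = 3 (mod 7).
    The inverse of 5 mod 7 is 3 (since 5·3 = 15 = 2·7 + 1), so t ≡ 3·3 = 9 ≡ 2 (mod 7).
    Then x = 0 + 5·2 = 10, valid modulo lcm(5, 7) = 35: x ≡ 10 (mod 35).
  Combine with x ≡ 6 (mod 8): since gcd(35, 8) = 1, we get a unique residue mod 280.
    Write x = 10 + 35·t and substitute into x ≡ 6 (mod 8): 35·t ≡ 6 − 10 = -4 (mod 8).
    Reduce coefficients mod 8: 3·t ≡ 4 (mod 8).
    The inverse of 3 mod 8 is 3 (since 3·3 = 9 = 1·8 + 1), so t ≡ 3·4 = 12 ≡ 4 (mod 8).
    Then x = 10 + 35·4 = 150, valid modulo lcm(35, 8) = 280: x ≡ 150 (mod 280).
Verify: 150 mod 5 = 0 ✓, 150 mod 7 = 3 ✓, 150 mod 8 = 6 ✓.

x ≡ 150 (mod 280).


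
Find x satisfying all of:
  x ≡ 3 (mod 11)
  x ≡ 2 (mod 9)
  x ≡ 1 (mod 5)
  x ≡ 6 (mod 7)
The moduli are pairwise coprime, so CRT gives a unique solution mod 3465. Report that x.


Product of moduli M = 11 · 9 · 5 · 7 = 3465.
Merge one congruence at a time:
  Start: x ≡ 3 (mod 11).
  Combine with x ≡ 2 (mod 9); new modulus lcm = 99.
    Write x = 3 + 11·t and substitute into x ≡ 2 (mod 9): 11·t ≡ 2 − 3 = -1 (mod 9).
    Reduce coefficients mod 9: 2·t ≡ 8 (mod 9).
    The inverse of 2 mod 9 is 5 (since 2·5 = 10 = 1·9 + 1), so t ≡ 5·8 = 40 ≡ 4 (mod 9).
    Then x = 3 + 11·4 = 47, valid modulo lcm(11, 9) = 99: x ≡ 47 (mod 99).
  Combine with x ≡ 1 (mod 5); new modulus lcm = 495.
    Write x = 47 + 99·t and substitute into x ≡ 1 (mod 5): 99·t ≡ 1 − 47 = -46 (mod 5).
    Reduce coefficients mod 5: 4·t ≡ 4 (mod 5).
    The inverse of 4 mod 5 is 4 (since 4·4 = 16 = 3·5 + 1), so t ≡ 4·4 = 16 ≡ 1 (mod 5).
    Then x = 47 + 99·1 = 146, valid modulo lcm(99, 5) = 495: x ≡ 146 (mod 495).
  Combine with x ≡ 6 (mod 7); new modulus lcm = 3465.
    Write x = 146 + 495·t and substitute into x ≡ 6 (mod 7): 495·t ≡ 6 − 146 = -140 (mod 7).
    Reduce coefficients mod 7: 5·t ≡ 0 (mod 7).
    The inverse of 5 mod 7 is 3 (since 5·3 = 15 = 2·7 + 1), so t ≡ 3·0 = 0 ≡ 0 (mod 7).
    Then x = 146 + 495·0 = 146, valid modulo lcm(495, 7) = 3465: x ≡ 146 (mod 3465).
Verify against each original: 146 mod 11 = 3, 146 mod 9 = 2, 146 mod 5 = 1, 146 mod 7 = 6.

x ≡ 146 (mod 3465).


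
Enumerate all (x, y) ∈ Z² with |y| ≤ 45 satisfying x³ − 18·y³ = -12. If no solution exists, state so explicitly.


The equation is x³ - 18y³ = -12. For fixed y, x³ = 18·y³ − 12, so a solution requires the RHS to be a perfect cube.
Strategy: iterate y from -45 to 45, compute RHS = 18·y³ − 12, and check whether it is a (positive or negative) perfect cube.
Check small values of y:
  y = 0: RHS = -12 is not a perfect cube.
  y = 1: RHS = 6 is not a perfect cube.
  y = -1: RHS = -30 is not a perfect cube.
  y = 2: RHS = 132 is not a perfect cube.
  y = -2: RHS = -156 is not a perfect cube.
  y = 3: RHS = 474 is not a perfect cube.
  y = -3: RHS = -498 is not a perfect cube.
Continuing the search up to |y| = 45 finds no solutions either.
No (x, y) in the scanned range satisfies the equation.

No integer solutions with |y| ≤ 45.


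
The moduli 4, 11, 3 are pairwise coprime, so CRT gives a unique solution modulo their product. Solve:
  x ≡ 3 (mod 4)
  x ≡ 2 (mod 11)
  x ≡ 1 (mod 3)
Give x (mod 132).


Moduli 4, 11, 3 are pairwise coprime; by CRT there is a unique solution modulo M = 4 · 11 · 3 = 132.
Solve pairwise, accumulating the modulus:
  Start with x ≡ 3 (mod 4).
  Combine with x ≡ 2 (mod 11): since gcd(4, 11) = 1, we get a unique residue mod 44.
    Write x = 3 + 4·t and substitute into x ≡ 2 (mod 11): 4·t ≡ 2 − 3 = -1 (mod 11).
    Reduce coefficients mod 11: 4·t ≡ 10 (mod 11).
    The inverse of 4 mod 11 is 3 (since 4·3 = 12 = 1·11 + 1), so t ≡ 3·10 = 30 ≡ 8 (mod 11).
    Then x = 3 + 4·8 = 35, valid modulo lcm(4, 11) = 44: x ≡ 35 (mod 44).
  Combine with x ≡ 1 (mod 3): since gcd(44, 3) = 1, we get a unique residue mod 132.
    Write x = 35 + 44·t and substitute into x ≡ 1 (mod 3): 44·t ≡ 1 − 35 = -34 (mod 3).
    Reduce coefficients mod 3: 2·t ≡ 2 (mod 3).
    The inverse of 2 mod 3 is 2 (since 2·2 = 4 = 1·3 + 1), so t ≡ 2·2 = 4 ≡ 1 (mod 3).
    Then x = 35 + 44·1 = 79, valid modulo lcm(44, 3) = 132: x ≡ 79 (mod 132).
Verify: 79 mod 4 = 3 ✓, 79 mod 11 = 2 ✓, 79 mod 3 = 1 ✓.

x ≡ 79 (mod 132).


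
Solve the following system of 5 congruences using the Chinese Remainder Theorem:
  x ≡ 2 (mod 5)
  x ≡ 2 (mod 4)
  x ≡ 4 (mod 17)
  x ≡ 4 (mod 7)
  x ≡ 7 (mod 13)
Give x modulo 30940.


Product of moduli M = 5 · 4 · 17 · 7 · 13 = 30940.
Merge one congruence at a time:
  Start: x ≡ 2 (mod 5).
  Combine with x ≡ 2 (mod 4); new modulus lcm = 20.
    Write x = 2 + 5·t and substitute into x ≡ 2 (mod 4): 5·t ≡ 2 − 2 = 0 (mod 4).
    Reduce coefficients mod 4: 1·t ≡ 0 (mod 4).
    So t ≡ 0 (mod 4).
    Then x = 2 + 5·0 = 2, valid modulo lcm(5, 4) = 20: x ≡ 2 (mod 20).
  Combine with x ≡ 4 (mod 17); new modulus lcm = 340.
    Write x = 2 + 20·t and substitute into x ≡ 4 (mod 17): 20·t ≡ 4 − 2 = 2 (mod 17).
    Reduce coefficients mod 17: 3·t ≡ 2 (mod 17).
    The inverse of 3 mod 17 is 6 (since 3·6 = 18 = 1·17 + 1), so t ≡ 6·2 = 12 ≡ 12 (mod 17).
    Then x = 2 + 20·12 = 242, valid modulo lcm(20, 17) = 340: x ≡ 242 (mod 340).
  Combine with x ≡ 4 (mod 7); new modulus lcm = 2380.
    Write x = 242 + 340·t and substitute into x ≡ 4 (mod 7): 340·t ≡ 4 − 242 = -238 (mod 7).
    Reduce coefficients mod 7: 4·t ≡ 0 (mod 7).
    The inverse of 4 mod 7 is 2 (since 4·2 = 8 = 1·7 + 1), so t ≡ 2·0 = 0 ≡ 0 (mod 7).
    Then x = 242 + 340·0 = 242, valid modulo lcm(340, 7) = 2380: x ≡ 242 (mod 2380).
  Combine with x ≡ 7 (mod 13); new modulus lcm = 30940.
    Write x = 242 + 2380·t and substitute into x ≡ 7 (mod 13): 2380·t ≡ 7 − 242 = -235 (mod 13).
    Reduce coefficients mod 13: 1·t ≡ 12 (mod 13).
    So t ≡ 12 (mod 13).
    Then x = 242 + 2380·12 = 28802, valid modulo lcm(2380, 13) = 30940: x ≡ 28802 (mod 30940).
Verify against each original: 28802 mod 5 = 2, 28802 mod 4 = 2, 28802 mod 17 = 4, 28802 mod 7 = 4, 28802 mod 13 = 7.

x ≡ 28802 (mod 30940).


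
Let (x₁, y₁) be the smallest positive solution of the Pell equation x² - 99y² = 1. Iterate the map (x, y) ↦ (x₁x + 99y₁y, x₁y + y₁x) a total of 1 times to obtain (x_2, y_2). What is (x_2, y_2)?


Step 1: Find the fundamental solution (x₁, y₁) of x² - 99y² = 1.
  Expand √99 as a continued fraction. a₀ = ⌊√99⌋ = 9; iterate m_{k+1} = d_k·a_k − m_k, d_{k+1} = (99 − m_{k+1}²)/d_k, a_{k+1} = ⌊(a₀ + m_{k+1})/d_{k+1}⌋ (starting m₀ = 0, d₀ = 1), with convergents p_k = a_k·p_{k-1} + p_{k-2}, q_k = a_k·q_{k-1} + q_{k-2} (p₋₁ = 1, q₋₁ = 0):
  k = 0: a₀ = 9; p₀/q₀ = 9/1; p₀² − 99·q₀² = 81 − 99 = -18.
  k = 1: m = 9, d = 18, a = ⌊(9 + 9)/18⌋ = 1; p/q = (1·9 + 1)/(1·1 + 0) = 10/1; p² − 99·q² = 100 − 99 = 1.
  The first convergent with p² − 99·q² = 1 gives the fundamental solution (x₁, y₁) = (10, 1).
Step 2: Apply the recurrence (x_{n+1}, y_{n+1}) = (x₁x_n + 99y₁y_n, x₁y_n + y₁x_n) repeatedly.
  From (x_1, y_1) = (10, 1): x_2 = 10·10 + 99·1·1 = 199; y_2 = 10·1 + 1·10 = 20.
Step 3: Verify x_2² - 99·y_2² = 39601 - 39600 = 1 (should be 1). ✓

(x_1, y_1) = (10, 1); (x_2, y_2) = (199, 20).


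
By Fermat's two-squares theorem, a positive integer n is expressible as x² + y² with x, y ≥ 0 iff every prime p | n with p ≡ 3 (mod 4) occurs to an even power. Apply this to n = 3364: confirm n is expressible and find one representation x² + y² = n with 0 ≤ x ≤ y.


Step 1: Factor n = 3364 = 2^2 · 29^2.
Step 2: Check the mod-4 condition on each prime factor: 2 = 2 (special); 29 ≡ 1 (mod 4), exponent 2.
All primes ≡ 3 (mod 4) appear to even exponent (or don't appear), so by the two-squares theorem n IS expressible as a sum of two squares.
Step 3: Build a representation. Group n = k² · m with k = 2 and m = 29 · 29 = 841 (a product of primes ≡ 1 (mod 4)); a representation of m scales to one of n via (k·x)² + (k·y)² = k²(x² + y²). Each prime p ≡ 1 (mod 4) is itself a sum of two squares; find a² by testing p − a² for a perfect square:
  29: 29 − 1² = 28, 29 − 2² = 25 = 5² ⇒ 29 = 2² + 5².
  Combine using the Brahmagupta–Fibonacci identity (a² + b²)(c² + d²) = (ac − bd)² + (ad + bc)² = (ac + bd)² + (ad − bc)²:
  29 · 29 = 841: from (2² + 5²)(2² + 5²), take (2·2 − 5·5, 2·5 + 5·2) = (4 − 25, 10 + 10) = (-21, 20); dropping signs (only squares matter) gives (21, 20); check 21² + 20² = 441 + 400 = 841 ✓.
  Scale by k = 2: (2·21, 2·20) = (42, 40).
Step 4: Order so x ≤ y and verify: 40² + 42² = 1600 + 1764 = 3364 = n. ✓

n = 3364 = 40² + 42² (one valid representation with x ≤ y).


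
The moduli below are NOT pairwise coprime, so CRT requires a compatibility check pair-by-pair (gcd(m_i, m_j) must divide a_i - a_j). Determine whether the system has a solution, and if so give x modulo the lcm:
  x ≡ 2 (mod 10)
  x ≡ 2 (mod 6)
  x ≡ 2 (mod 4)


Moduli 10, 6, 4 are not pairwise coprime, so CRT works modulo lcm(m_i) when all pairwise compatibility conditions hold.
Pairwise compatibility: gcd(m_i, m_j) must divide a_i - a_j for every pair.
Merge one congruence at a time:
  Start: x ≡ 2 (mod 10).
  Combine with x ≡ 2 (mod 6): gcd(10, 6) = 2; 2 - 2 = 0, which IS divisible by 2, so compatible.
    Write x = 2 + 10·t and substitute into x ≡ 2 (mod 6): 10·t ≡ 2 − 2 = 0 (mod 6).
    Divide the congruence (and modulus) by g = 2: 5·t ≡ 0 (mod 3).
    Reduce coefficients mod 3: 2·t ≡ 0 (mod 3).
    The inverse of 2 mod 3 is 2 (since 2·2 = 4 = 1·3 + 1), so t ≡ 2·0 = 0 ≡ 0 (mod 3).
    Then x = 2 + 10·0 = 2, valid modulo lcm(10, 6) = 30: x ≡ 2 (mod 30).
  Combine with x ≡ 2 (mod 4): gcd(30, 4) = 2; 2 - 2 = 0, which IS divisible by 2, so compatible.
    Write x = 2 + 30·t and substitute into x ≡ 2 (mod 4): 30·t ≡ 2 − 2 = 0 (mod 4).
    Divide the congruence (and modulus) by g = 2: 15·t ≡ 0 (mod 2).
    Reduce coefficients mod 2: 1·t ≡ 0 (mod 2).
    So t ≡ 0 (mod 2).
    Then x = 2 + 30·0 = 2, valid modulo lcm(30, 4) = 60: x ≡ 2 (mod 60).
Verify: 2 mod 10 = 2, 2 mod 6 = 2, 2 mod 4 = 2.

x ≡ 2 (mod 60).


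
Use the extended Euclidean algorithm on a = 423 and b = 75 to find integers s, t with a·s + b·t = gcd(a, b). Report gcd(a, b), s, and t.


Euclidean algorithm on (423, 75) — divide until remainder is 0:
  423 = 5 · 75 + 48
  75 = 1 · 48 + 27
  48 = 1 · 27 + 21
  27 = 1 · 21 + 6
  21 = 3 · 6 + 3
  6 = 2 · 3 + 0
gcd(423, 75) = 3.
Track Bezout coefficients alongside the remainders: start with r₀ = 423 = a·1 + b·0 (s = 1, t = 0) and r₁ = 75 = a·0 + b·1 (s = 0, t = 1); each new remainder r_{k+1} = r_{k-1} − q_k·r_k inherits s_{k+1} = s_{k-1} − q_k·s_k, t_{k+1} = t_{k-1} − q_k·t_k, so r_k = a·s_k + b·t_k at every step:
  q = 5: r = 48, s = 1 − 5·0 = 1, t = 0 − 5·1 = -5  (check: 423·1 + 75·(-5) = 48)
  q = 1: r = 27, s = 0 − 1·1 = -1, t = 1 − 1·(-5) = 6  (check: 423·(-1) + 75·6 = 27)
  q = 1: r = 21, s = 1 − 1·(-1) = 2, t = -5 − 1·6 = -11  (check: 423·2 + 75·(-11) = 21)
  q = 1: r = 6, s = -1 − 1·2 = -3, t = 6 − 1·(-11) = 17  (check: 423·(-3) + 75·17 = 6)
  q = 3: r = 3, s = 2 − 3·(-3) = 11, t = -11 − 3·17 = -62  (check: 423·11 + 75·(-62) = 3)
The row with r = 3 (the gcd) gives the Bezout coefficients s = 11, t = -62.
Result: 423 · (11) + 75 · (-62) = 3.

gcd(423, 75) = 3; s = 11, t = -62 (check: 423·11 + 75·(-62) = 3).


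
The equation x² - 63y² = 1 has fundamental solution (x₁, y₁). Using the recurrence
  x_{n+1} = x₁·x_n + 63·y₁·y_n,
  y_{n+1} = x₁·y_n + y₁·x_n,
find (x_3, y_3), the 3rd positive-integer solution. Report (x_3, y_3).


Step 1: Find the fundamental solution (x₁, y₁) of x² - 63y² = 1.
  Expand √63 as a continued fraction. a₀ = ⌊√63⌋ = 7; iterate m_{k+1} = d_k·a_k − m_k, d_{k+1} = (63 − m_{k+1}²)/d_k, a_{k+1} = ⌊(a₀ + m_{k+1})/d_{k+1}⌋ (starting m₀ = 0, d₀ = 1), with convergents p_k = a_k·p_{k-1} + p_{k-2}, q_k = a_k·q_{k-1} + q_{k-2} (p₋₁ = 1, q₋₁ = 0):
  k = 0: a₀ = 7; p₀/q₀ = 7/1; p₀² − 63·q₀² = 49 − 63 = -14.
  k = 1: m = 7, d = 14, a = ⌊(7 + 7)/14⌋ = 1; p/q = (1·7 + 1)/(1·1 + 0) = 8/1; p² − 63·q² = 64 − 63 = 1.
  The first convergent with p² − 63·q² = 1 gives the fundamental solution (x₁, y₁) = (8, 1).
Step 2: Apply the recurrence (x_{n+1}, y_{n+1}) = (x₁x_n + 63y₁y_n, x₁y_n + y₁x_n) repeatedly.
  From (x_1, y_1) = (8, 1): x_2 = 8·8 + 63·1·1 = 127; y_2 = 8·1 + 1·8 = 16.
  From (x_2, y_2) = (127, 16): x_3 = 8·127 + 63·1·16 = 2024; y_3 = 8·16 + 1·127 = 255.
Step 3: Verify x_3² - 63·y_3² = 4096576 - 4096575 = 1 (should be 1). ✓

(x_1, y_1) = (8, 1); (x_3, y_3) = (2024, 255).


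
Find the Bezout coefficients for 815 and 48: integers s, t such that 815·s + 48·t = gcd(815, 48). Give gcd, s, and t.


Euclidean algorithm on (815, 48) — divide until remainder is 0:
  815 = 16 · 48 + 47
  48 = 1 · 47 + 1
  47 = 47 · 1 + 0
gcd(815, 48) = 1.
Track Bezout coefficients alongside the remainders: start with r₀ = 815 = a·1 + b·0 (s = 1, t = 0) and r₁ = 48 = a·0 + b·1 (s = 0, t = 1); each new remainder r_{k+1} = r_{k-1} − q_k·r_k inherits s_{k+1} = s_{k-1} − q_k·s_k, t_{k+1} = t_{k-1} − q_k·t_k, so r_k = a·s_k + b·t_k at every step:
  q = 16: r = 47, s = 1 − 16·0 = 1, t = 0 − 16·1 = -16  (check: 815·1 + 48·(-16) = 47)
  q = 1: r = 1, s = 0 − 1·1 = -1, t = 1 − 1·(-16) = 17  (check: 815·(-1) + 48·17 = 1)
The row with r = 1 (the gcd) gives the Bezout coefficients s = -1, t = 17.
Result: 815 · (-1) + 48 · (17) = 1.

gcd(815, 48) = 1; s = -1, t = 17 (check: 815·(-1) + 48·17 = 1).


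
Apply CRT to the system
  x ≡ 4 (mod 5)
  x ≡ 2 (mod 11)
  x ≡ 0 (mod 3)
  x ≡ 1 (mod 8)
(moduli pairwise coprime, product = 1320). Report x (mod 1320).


Product of moduli M = 5 · 11 · 3 · 8 = 1320.
Merge one congruence at a time:
  Start: x ≡ 4 (mod 5).
  Combine with x ≡ 2 (mod 11); new modulus lcm = 55.
    Write x = 4 + 5·t and substitute into x ≡ 2 (mod 11): 5·t ≡ 2 − 4 = -2 (mod 11).
    Reduce coefficients mod 11: 5·t ≡ 9 (mod 11).
    The inverse of 5 mod 11 is 9 (since 5·9 = 45 = 4·11 + 1), so t ≡ 9·9 = 81 ≡ 4 (mod 11).
    Then x = 4 + 5·4 = 24, valid modulo lcm(5, 11) = 55: x ≡ 24 (mod 55).
  Combine with x ≡ 0 (mod 3); new modulus lcm = 165.
    Write x = 24 + 55·t and substitute into x ≡ 0 (mod 3): 55·t ≡ 0 − 24 = -24 (mod 3).
    Reduce coefficients mod 3: 1·t ≡ 0 (mod 3).
    So t ≡ 0 (mod 3).
    Then x = 24 + 55·0 = 24, valid modulo lcm(55, 3) = 165: x ≡ 24 (mod 165).
  Combine with x ≡ 1 (mod 8); new modulus lcm = 1320.
    Write x = 24 + 165·t and substitute into x ≡ 1 (mod 8): 165·t ≡ 1 − 24 = -23 (mod 8).
    Reduce coefficients mod 8: 5·t ≡ 1 (mod 8).
    The inverse of 5 mod 8 is 5 (since 5·5 = 25 = 3·8 + 1), so t ≡ 5·1 = 5 ≡ 5 (mod 8).
    Then x = 24 + 165·5 = 849, valid modulo lcm(165, 8) = 1320: x ≡ 849 (mod 1320).
Verify against each original: 849 mod 5 = 4, 849 mod 11 = 2, 849 mod 3 = 0, 849 mod 8 = 1.

x ≡ 849 (mod 1320).


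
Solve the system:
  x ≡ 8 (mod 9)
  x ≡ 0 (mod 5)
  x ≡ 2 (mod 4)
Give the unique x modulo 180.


Moduli 9, 5, 4 are pairwise coprime; by CRT there is a unique solution modulo M = 9 · 5 · 4 = 180.
Solve pairwise, accumulating the modulus:
  Start with x ≡ 8 (mod 9).
  Combine with x ≡ 0 (mod 5): since gcd(9, 5) = 1, we get a unique residue mod 45.
    Write x = 8 + 9·t and substitute into x ≡ 0 (mod 5): 9·t ≡ 0 − 8 = -8 (mod 5).
    Reduce coefficients mod 5: 4·t ≡ 2 (mod 5).
    The inverse of 4 mod 5 is 4 (since 4·4 = 16 = 3·5 + 1), so t ≡ 4·2 = 8 ≡ 3 (mod 5).
    Then x = 8 + 9·3 = 35, valid modulo lcm(9, 5) = 45: x ≡ 35 (mod 45).
  Combine with x ≡ 2 (mod 4): since gcd(45, 4) = 1, we get a unique residue mod 180.
    Write x = 35 + 45·t and substitute into x ≡ 2 (mod 4): 45·t ≡ 2 − 35 = -33 (mod 4).
    Reduce coefficients mod 4: 1·t ≡ 3 (mod 4).
    So t ≡ 3 (mod 4).
    Then x = 35 + 45·3 = 170, valid modulo lcm(45, 4) = 180: x ≡ 170 (mod 180).
Verify: 170 mod 9 = 8 ✓, 170 mod 5 = 0 ✓, 170 mod 4 = 2 ✓.

x ≡ 170 (mod 180).


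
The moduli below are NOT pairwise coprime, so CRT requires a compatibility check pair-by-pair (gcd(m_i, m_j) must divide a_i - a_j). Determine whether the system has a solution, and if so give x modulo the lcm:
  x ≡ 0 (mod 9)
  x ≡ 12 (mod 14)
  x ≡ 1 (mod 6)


Moduli 9, 14, 6 are not pairwise coprime, so CRT works modulo lcm(m_i) when all pairwise compatibility conditions hold.
Pairwise compatibility: gcd(m_i, m_j) must divide a_i - a_j for every pair.
Merge one congruence at a time:
  Start: x ≡ 0 (mod 9).
  Combine with x ≡ 12 (mod 14): gcd(9, 14) = 1; 12 - 0 = 12, which IS divisible by 1, so compatible.
    Write x = 0 + 9·t and substitute into x ≡ 12 (mod 14): 9·t ≡ 12 − 0 = 12 (mod 14).
    The inverse of 9 mod 14 is 11 (since 9·11 = 99 = 7·14 + 1), so t ≡ 11·12 = 132 ≡ 6 (mod 14).
    Then x = 0 + 9·6 = 54, valid modulo lcm(9, 14) = 126: x ≡ 54 (mod 126).
  Combine with x ≡ 1 (mod 6): gcd(126, 6) = 6, and 1 - 54 = -53 is NOT divisible by 6.
    ⇒ system is inconsistent (no integer solution).

No solution (the system is inconsistent).


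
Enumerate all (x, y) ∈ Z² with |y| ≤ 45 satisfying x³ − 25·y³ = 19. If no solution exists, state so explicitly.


The equation is x³ - 25y³ = 19. For fixed y, x³ = 25·y³ + 19, so a solution requires the RHS to be a perfect cube.
Strategy: iterate y from -45 to 45, compute RHS = 25·y³ + 19, and check whether it is a (positive or negative) perfect cube.
Check small values of y:
  y = 0: RHS = 19 is not a perfect cube.
  y = 1: RHS = 44 is not a perfect cube.
  y = -1: RHS = -6 is not a perfect cube.
  y = 2: RHS = 219 is not a perfect cube.
  y = -2: RHS = -181 is not a perfect cube.
  y = 3: RHS = 694 is not a perfect cube.
  y = -3: RHS = -656 is not a perfect cube.
Continuing the search up to |y| = 45 finds no solutions either.
No (x, y) in the scanned range satisfies the equation.

No integer solutions with |y| ≤ 45.


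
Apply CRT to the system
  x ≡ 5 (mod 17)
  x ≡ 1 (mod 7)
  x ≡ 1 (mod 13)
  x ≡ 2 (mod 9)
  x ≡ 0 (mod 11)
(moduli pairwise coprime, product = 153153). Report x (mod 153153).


Product of moduli M = 17 · 7 · 13 · 9 · 11 = 153153.
Merge one congruence at a time:
  Start: x ≡ 5 (mod 17).
  Combine with x ≡ 1 (mod 7); new modulus lcm = 119.
    Write x = 5 + 17·t and substitute into x ≡ 1 (mod 7): 17·t ≡ 1 − 5 = -4 (mod 7).
    Reduce coefficients mod 7: 3·t ≡ 3 (mod 7).
    The inverse of 3 mod 7 is 5 (since 3·5 = 15 = 2·7 + 1), so t ≡ 5·3 = 15 ≡ 1 (mod 7).
    Then x = 5 + 17·1 = 22, valid modulo lcm(17, 7) = 119: x ≡ 22 (mod 119).
  Combine with x ≡ 1 (mod 13); new modulus lcm = 1547.
    Write x = 22 + 119·t and substitute into x ≡ 1 (mod 13): 119·t ≡ 1 − 22 = -21 (mod 13).
    Reduce coefficients mod 13: 2·t ≡ 5 (mod 13).
    The inverse of 2 mod 13 is 7 (since 2·7 = 14 = 1·13 + 1), so t ≡ 7·5 = 35 ≡ 9 (mod 13).
    Then x = 22 + 119·9 = 1093, valid modulo lcm(119, 13) = 1547: x ≡ 1093 (mod 1547).
  Combine with x ≡ 2 (mod 9); new modulus lcm = 13923.
    Write x = 1093 + 1547·t and substitute into x ≡ 2 (mod 9): 1547·t ≡ 2 − 1093 = -1091 (mod 9).
    Reduce coefficients mod 9: 8·t ≡ 7 (mod 9).
    The inverse of 8 mod 9 is 8 (since 8·8 = 64 = 7·9 + 1), so t ≡ 8·7 = 56 ≡ 2 (mod 9).
    Then x = 1093 + 1547·2 = 4187, valid modulo lcm(1547, 9) = 13923: x ≡ 4187 (mod 13923).
  Combine with x ≡ 0 (mod 11); new modulus lcm = 153153.
    Write x = 4187 + 13923·t and substitute into x ≡ 0 (mod 11): 13923·t ≡ 0 − 4187 = -4187 (mod 11).
    Reduce coefficients mod 11: 8·t ≡ 4 (mod 11).
    The inverse of 8 mod 11 is 7 (since 8·7 = 56 = 5·11 + 1), so t ≡ 7·4 = 28 ≡ 6 (mod 11).
    Then x = 4187 + 13923·6 = 87725, valid modulo lcm(13923, 11) = 153153: x ≡ 87725 (mod 153153).
Verify against each original: 87725 mod 17 = 5, 87725 mod 7 = 1, 87725 mod 13 = 1, 87725 mod 9 = 2, 87725 mod 11 = 0.

x ≡ 87725 (mod 153153).


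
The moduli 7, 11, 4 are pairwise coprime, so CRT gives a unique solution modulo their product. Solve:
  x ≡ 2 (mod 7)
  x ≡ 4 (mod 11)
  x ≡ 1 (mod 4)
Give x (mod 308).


Moduli 7, 11, 4 are pairwise coprime; by CRT there is a unique solution modulo M = 7 · 11 · 4 = 308.
Solve pairwise, accumulating the modulus:
  Start with x ≡ 2 (mod 7).
  Combine with x ≡ 4 (mod 11): since gcd(7, 11) = 1, we get a unique residue mod 77.
    Write x = 2 + 7·t and substitute into x ≡ 4 (mod 11): 7·t ≡ 4 − 2 = 2 (mod 11).
    The inverse of 7 mod 11 is 8 (since 7·8 = 56 = 5·11 + 1), so t ≡ 8·2 = 16 ≡ 5 (mod 11).
    Then x = 2 + 7·5 = 37, valid modulo lcm(7, 11) = 77: x ≡ 37 (mod 77).
  Combine with x ≡ 1 (mod 4): since gcd(77, 4) = 1, we get a unique residue mod 308.
    Write x = 37 + 77·t and substitute into x ≡ 1 (mod 4): 77·t ≡ 1 − 37 = -36 (mod 4).
    Reduce coefficients mod 4: 1·t ≡ 0 (mod 4).
    So t ≡ 0 (mod 4).
    Then x = 37 + 77·0 = 37, valid modulo lcm(77, 4) = 308: x ≡ 37 (mod 308).
Verify: 37 mod 7 = 2 ✓, 37 mod 11 = 4 ✓, 37 mod 4 = 1 ✓.

x ≡ 37 (mod 308).


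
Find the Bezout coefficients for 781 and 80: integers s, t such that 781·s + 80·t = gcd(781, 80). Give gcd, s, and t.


Euclidean algorithm on (781, 80) — divide until remainder is 0:
  781 = 9 · 80 + 61
  80 = 1 · 61 + 19
  61 = 3 · 19 + 4
  19 = 4 · 4 + 3
  4 = 1 · 3 + 1
  3 = 3 · 1 + 0
gcd(781, 80) = 1.
Track Bezout coefficients alongside the remainders: start with r₀ = 781 = a·1 + b·0 (s = 1, t = 0) and r₁ = 80 = a·0 + b·1 (s = 0, t = 1); each new remainder r_{k+1} = r_{k-1} − q_k·r_k inherits s_{k+1} = s_{k-1} − q_k·s_k, t_{k+1} = t_{k-1} − q_k·t_k, so r_k = a·s_k + b·t_k at every step:
  q = 9: r = 61, s = 1 − 9·0 = 1, t = 0 − 9·1 = -9  (check: 781·1 + 80·(-9) = 61)
  q = 1: r = 19, s = 0 − 1·1 = -1, t = 1 − 1·(-9) = 10  (check: 781·(-1) + 80·10 = 19)
  q = 3: r = 4, s = 1 − 3·(-1) = 4, t = -9 − 3·10 = -39  (check: 781·4 + 80·(-39) = 4)
  q = 4: r = 3, s = -1 − 4·4 = -17, t = 10 − 4·(-39) = 166  (check: 781·(-17) + 80·166 = 3)
  q = 1: r = 1, s = 4 − 1·(-17) = 21, t = -39 − 1·166 = -205  (check: 781·21 + 80·(-205) = 1)
The row with r = 1 (the gcd) gives the Bezout coefficients s = 21, t = -205.
Result: 781 · (21) + 80 · (-205) = 1.

gcd(781, 80) = 1; s = 21, t = -205 (check: 781·21 + 80·(-205) = 1).


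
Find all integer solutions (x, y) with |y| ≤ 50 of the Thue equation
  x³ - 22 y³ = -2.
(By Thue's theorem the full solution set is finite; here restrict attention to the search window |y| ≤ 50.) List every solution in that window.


The equation is x³ - 22y³ = -2. For fixed y, x³ = 22·y³ − 2, so a solution requires the RHS to be a perfect cube.
Strategy: iterate y from -50 to 50, compute RHS = 22·y³ − 2, and check whether it is a (positive or negative) perfect cube.
Check small values of y:
  y = 0: RHS = -2 is not a perfect cube.
  y = 1: RHS = 20 is not a perfect cube.
  y = -1: RHS = -24 is not a perfect cube.
  y = 2: RHS = 174 is not a perfect cube.
  y = -2: RHS = -178 is not a perfect cube.
  y = 3: RHS = 592 is not a perfect cube.
  y = -3: RHS = -596 is not a perfect cube.
Continuing the search up to |y| = 50 finds no solutions either.
No (x, y) in the scanned range satisfies the equation.

No integer solutions with |y| ≤ 50.


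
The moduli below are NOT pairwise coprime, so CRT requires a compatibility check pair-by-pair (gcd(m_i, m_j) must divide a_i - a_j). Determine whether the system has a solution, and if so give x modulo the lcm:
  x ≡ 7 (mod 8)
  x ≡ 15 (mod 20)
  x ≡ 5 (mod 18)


Moduli 8, 20, 18 are not pairwise coprime, so CRT works modulo lcm(m_i) when all pairwise compatibility conditions hold.
Pairwise compatibility: gcd(m_i, m_j) must divide a_i - a_j for every pair.
Merge one congruence at a time:
  Start: x ≡ 7 (mod 8).
  Combine with x ≡ 15 (mod 20): gcd(8, 20) = 4; 15 - 7 = 8, which IS divisible by 4, so compatible.
    Write x = 7 + 8·t and substitute into x ≡ 15 (mod 20): 8·t ≡ 15 − 7 = 8 (mod 20).
    Divide the congruence (and modulus) by g = 4: 2·t ≡ 2 (mod 5).
    The inverse of 2 mod 5 is 3 (since 2·3 = 6 = 1·5 + 1), so t ≡ 3·2 = 6 ≡ 1 (mod 5).
    Then x = 7 + 8·1 = 15, valid modulo lcm(8, 20) = 40: x ≡ 15 (mod 40).
  Combine with x ≡ 5 (mod 18): gcd(40, 18) = 2; 5 - 15 = -10, which IS divisible by 2, so compatible.
    Write x = 15 + 40·t and substitute into x ≡ 5 (mod 18): 40·t ≡ 5 − 15 = -10 (mod 18).
    Divide the congruence (and modulus) by g = 2: 20·t ≡ -5 (mod 9).
    Reduce coefficients mod 9: 2·t ≡ 4 (mod 9).
    The inverse of 2 mod 9 is 5 (since 2·5 = 10 = 1·9 + 1), so t ≡ 5·4 = 20 ≡ 2 (mod 9).
    Then x = 15 + 40·2 = 95, valid modulo lcm(40, 18) = 360: x ≡ 95 (mod 360).
Verify: 95 mod 8 = 7, 95 mod 20 = 15, 95 mod 18 = 5.

x ≡ 95 (mod 360).
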